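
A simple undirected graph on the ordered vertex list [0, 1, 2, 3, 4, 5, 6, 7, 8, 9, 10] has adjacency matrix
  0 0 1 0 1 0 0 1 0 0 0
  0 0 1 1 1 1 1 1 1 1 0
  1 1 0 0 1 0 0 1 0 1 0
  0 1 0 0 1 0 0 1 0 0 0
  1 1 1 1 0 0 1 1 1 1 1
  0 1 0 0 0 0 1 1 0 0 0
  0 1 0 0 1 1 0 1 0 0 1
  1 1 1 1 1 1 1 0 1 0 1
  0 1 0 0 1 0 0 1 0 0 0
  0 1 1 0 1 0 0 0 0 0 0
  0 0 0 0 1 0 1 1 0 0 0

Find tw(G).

3

A width-3 tree decomposition is:
Bags: B1 = {1, 2, 4, 9}  B2 = {1, 2, 4, 7}  B3 = {1, 4, 6, 7}  B4 = {4, 6, 7, 10}  B5 = {0, 2, 4, 7}  B6 = {1, 3, 4, 7}  B7 = {1, 5, 6, 7}  B8 = {1, 4, 7, 8}
Tree: B1–B2, B2–B3, B3–B4, B2–B5, B2–B6, B3–B7, B3–B8
Each bag holds 4 vertices, so the decomposition has width 3, which upper-bounds the treewidth. Conversely, {1, 2, 4, 9} is a clique of size 4, and the vertices of any clique must share a bag in every tree decomposition; so some bag has ≥ 4 vertices and tw(G) ≥ 3. Therefore the treewidth is 3.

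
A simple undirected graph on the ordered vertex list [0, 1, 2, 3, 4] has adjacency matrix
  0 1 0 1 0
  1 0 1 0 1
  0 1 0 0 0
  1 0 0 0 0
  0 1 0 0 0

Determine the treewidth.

A width-1 tree decomposition is:
Bags: B1 = {0, 1}  B2 = {0, 3}  B3 = {1, 2}  B4 = {1, 4}
Tree: B1–B2, B1–B3, B3–B4
Every bag has size at most 2, so the width is 2 − 1 = 1 and tw(G) ≤ 1. G has an edge, so its treewidth is at least 1. Therefore the treewidth is 1.

1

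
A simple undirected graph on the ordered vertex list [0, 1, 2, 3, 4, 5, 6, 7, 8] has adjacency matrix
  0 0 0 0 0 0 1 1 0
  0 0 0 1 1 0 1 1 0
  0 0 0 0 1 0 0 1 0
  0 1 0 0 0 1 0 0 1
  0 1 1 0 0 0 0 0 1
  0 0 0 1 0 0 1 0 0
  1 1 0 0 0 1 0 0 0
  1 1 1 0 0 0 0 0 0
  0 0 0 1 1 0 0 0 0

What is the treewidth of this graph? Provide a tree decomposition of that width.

Every bag has size at most 4, so the width is 4 − 1 = 3 and tw(G) ≤ 3. For the lower bound: the 4 vertex sets {2,4,8}, {7}, {1}, {0,3,5,6} are disjoint, each induces a connected subgraph, and every pair is joined by at least one edge of G. Contracting each set to a single vertex therefore yields K_{4} as a minor, and since treewidth is minor-monotone, tw(G) ≥ tw(K_{4}) = 3. Therefore the treewidth is 3.

Treewidth 3.
One such decomposition:
Bags: B1 = {2, 4, 7, 8}  B2 = {1, 4, 7, 8}  B3 = {1, 3, 7, 8}  B4 = {0, 1, 3, 7}  B5 = {0, 1, 3, 6}  B6 = {0, 3, 5, 6}
Tree: B1–B2, B2–B3, B3–B4, B4–B5, B5–B6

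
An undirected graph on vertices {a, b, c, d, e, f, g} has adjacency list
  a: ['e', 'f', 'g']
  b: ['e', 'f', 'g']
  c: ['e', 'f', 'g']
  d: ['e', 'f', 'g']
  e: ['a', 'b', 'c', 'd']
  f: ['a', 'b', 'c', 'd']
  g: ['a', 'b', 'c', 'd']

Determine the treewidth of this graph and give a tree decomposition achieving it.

The largest bag has 4 vertices, giving width 3; this decomposition certifies tw(G) ≤ 3. For the lower bound: the 4 vertex sets {d,e}, {c,g}, {f}, {b} are disjoint, each induces a connected subgraph, and every pair is joined by at least one edge of G. Contracting each set to a single vertex therefore yields K_{4} as a minor, and since treewidth is minor-monotone, tw(G) ≥ tw(K_{4}) = 3. The upper and lower bounds meet at 3, so that is the treewidth.

Treewidth 3.
One such decomposition:
Bags: B1 = {d, e, f, g}  B2 = {c, e, f, g}  B3 = {b, e, f, g}  B4 = {a, e, f, g}
Tree: B1–B2, B2–B3, B3–B4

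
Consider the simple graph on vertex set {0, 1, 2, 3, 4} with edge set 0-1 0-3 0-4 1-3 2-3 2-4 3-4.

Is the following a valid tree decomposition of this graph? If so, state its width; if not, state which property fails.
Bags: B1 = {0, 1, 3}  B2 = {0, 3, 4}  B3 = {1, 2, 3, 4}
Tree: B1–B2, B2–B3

A tree decomposition must satisfy three properties: every vertex lies in some bag; for every edge, both endpoints lie together in some bag; and for every vertex, the bags containing it form a connected subtree. Here bags containing vertex 1 are not connected in the tree, so the decomposition is invalid.

No — bags containing vertex 1 are not connected in the tree.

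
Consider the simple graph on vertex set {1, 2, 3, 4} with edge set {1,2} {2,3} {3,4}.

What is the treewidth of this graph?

A width-1 tree decomposition is:
Bags: B1 = {2, 3}  B2 = {1, 2}  B3 = {3, 4}
Tree: B1–B2, B1–B3
Every bag has size at most 2, so the width is 2 − 1 = 1 and tw(G) ≤ 1. Since G has at least one edge (e.g. 2–3), it is not an edgeless graph, so tw(G) ≥ 1. Therefore the treewidth is 1.

1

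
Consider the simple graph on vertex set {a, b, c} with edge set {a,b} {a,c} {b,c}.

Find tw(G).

A width-2 tree decomposition is:
Bags: B1 = {a, b, c}
Tree: (single bag)
A single bag containing all 3 vertices is trivially a valid decomposition of width 2. Conversely, {a, b, c} is a clique of size 3, and the vertices of any clique must share a bag in every tree decomposition; so some bag has ≥ 3 vertices and tw(G) ≥ 2. Therefore the treewidth is 2.

2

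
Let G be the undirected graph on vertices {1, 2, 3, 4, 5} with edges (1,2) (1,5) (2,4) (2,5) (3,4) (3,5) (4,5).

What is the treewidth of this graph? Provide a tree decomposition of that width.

Treewidth 2.
One such decomposition:
Bags: B1 = {1, 2, 5}  B2 = {2, 4, 5}  B3 = {3, 4, 5}
Tree: B1–B2, B2–B3

Each bag holds 3 vertices, so the decomposition has width 2, which upper-bounds the treewidth. Conversely, {1, 2, 5} is a clique of size 3, and the vertices of any clique must share a bag in every tree decomposition; so some bag has ≥ 3 vertices and tw(G) ≥ 2. Therefore the treewidth is 2.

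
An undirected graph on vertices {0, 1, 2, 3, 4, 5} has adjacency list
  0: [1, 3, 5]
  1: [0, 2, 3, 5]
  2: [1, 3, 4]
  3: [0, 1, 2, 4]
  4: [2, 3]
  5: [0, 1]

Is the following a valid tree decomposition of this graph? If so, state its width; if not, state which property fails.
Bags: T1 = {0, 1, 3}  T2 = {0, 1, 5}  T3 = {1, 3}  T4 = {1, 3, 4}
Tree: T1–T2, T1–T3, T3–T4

No — vertex 2 appears in no bag.

A tree decomposition must satisfy three properties: every vertex lies in some bag; for every edge, both endpoints lie together in some bag; and for every vertex, the bags containing it form a connected subtree. Here vertex 2 appears in no bag, so the decomposition is invalid.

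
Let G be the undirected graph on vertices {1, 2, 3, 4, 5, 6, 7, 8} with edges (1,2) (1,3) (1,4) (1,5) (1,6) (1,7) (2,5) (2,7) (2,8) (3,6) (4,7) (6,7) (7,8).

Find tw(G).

A width-2 tree decomposition is:
Bags: B1 = {1, 4, 7}  B2 = {1, 6, 7}  B3 = {1, 2, 7}  B4 = {1, 2, 5}  B5 = {2, 7, 8}  B6 = {1, 3, 6}
Tree: B1–B2, B1–B3, B3–B4, B3–B5, B2–B6
Every bag has size at most 3, so the width is 3 − 1 = 2 and tw(G) ≤ 2. Conversely, {2, 7, 8} is a clique of size 3, and the vertices of any clique must share a bag in every tree decomposition; so some bag has ≥ 3 vertices and tw(G) ≥ 2. Therefore the treewidth is 2.

2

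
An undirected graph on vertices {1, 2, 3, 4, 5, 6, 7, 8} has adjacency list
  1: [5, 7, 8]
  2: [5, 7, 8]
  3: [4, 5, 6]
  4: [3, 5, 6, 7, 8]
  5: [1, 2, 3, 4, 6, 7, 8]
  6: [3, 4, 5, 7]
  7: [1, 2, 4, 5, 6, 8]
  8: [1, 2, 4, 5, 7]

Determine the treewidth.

A width-3 tree decomposition is:
Bags: B1 = {4, 5, 6, 7}  B2 = {4, 5, 7, 8}  B3 = {2, 5, 7, 8}  B4 = {1, 5, 7, 8}  B5 = {3, 4, 5, 6}
Tree: B1–B2, B2–B3, B3–B4, B1–B5
The largest bag has 4 vertices, giving width 3; this decomposition certifies tw(G) ≤ 3. On the other hand G contains the 4-clique {3, 4, 5, 6}. A clique must lie in a single bag of any decomposition, so no decomposition can have width below 3. Therefore the treewidth is 3.

3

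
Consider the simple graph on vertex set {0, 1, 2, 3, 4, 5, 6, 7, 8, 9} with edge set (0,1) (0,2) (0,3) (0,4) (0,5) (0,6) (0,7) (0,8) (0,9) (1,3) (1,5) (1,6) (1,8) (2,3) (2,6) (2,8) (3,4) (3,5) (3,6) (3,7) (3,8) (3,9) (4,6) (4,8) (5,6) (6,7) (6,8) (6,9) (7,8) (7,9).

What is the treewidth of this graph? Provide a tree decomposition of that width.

Each bag holds 5 vertices, so the decomposition has width 4, which upper-bounds the treewidth. On the other hand G contains the 5-clique {0, 1, 3, 6, 8}. A clique must lie in a single bag of any decomposition, so no decomposition can have width below 4. Therefore the treewidth is 4.

Treewidth 4.
One optimal decomposition is:
Bags: B1 = {0, 3, 6, 7, 9}  B2 = {0, 3, 6, 7, 8}  B3 = {0, 1, 3, 6, 8}  B4 = {0, 1, 3, 5, 6}  B5 = {0, 2, 3, 6, 8}  B6 = {0, 3, 4, 6, 8}
Tree: B1–B2, B2–B3, B3–B4, B3–B5, B5–B6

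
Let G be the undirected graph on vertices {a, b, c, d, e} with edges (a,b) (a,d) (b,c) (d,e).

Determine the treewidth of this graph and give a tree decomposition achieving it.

Treewidth 1.
Bags: B1 = {d, e}  B2 = {a, d}  B3 = {a, b}  B4 = {b, c}
Tree: B1–B2, B2–B3, B3–B4

Every bag has size at most 2, so the width is 2 − 1 = 1 and tw(G) ≤ 1. G has an edge, so its treewidth is at least 1. Therefore the treewidth is 1.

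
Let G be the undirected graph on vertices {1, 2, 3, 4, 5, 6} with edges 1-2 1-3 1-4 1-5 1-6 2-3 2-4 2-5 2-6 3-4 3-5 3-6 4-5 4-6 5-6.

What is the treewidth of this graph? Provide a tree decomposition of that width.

A single bag containing all 6 vertices is trivially a valid decomposition of width 5. On the other hand G contains the 6-clique {1, 2, 3, 4, 5, 6}. A clique must lie in a single bag of any decomposition, so no decomposition can have width below 5. Combining the bounds, tw(G) = 5.

Treewidth 5.
One optimal decomposition is:
Bags: B1 = {1, 2, 3, 4, 5, 6}
Tree: (single bag)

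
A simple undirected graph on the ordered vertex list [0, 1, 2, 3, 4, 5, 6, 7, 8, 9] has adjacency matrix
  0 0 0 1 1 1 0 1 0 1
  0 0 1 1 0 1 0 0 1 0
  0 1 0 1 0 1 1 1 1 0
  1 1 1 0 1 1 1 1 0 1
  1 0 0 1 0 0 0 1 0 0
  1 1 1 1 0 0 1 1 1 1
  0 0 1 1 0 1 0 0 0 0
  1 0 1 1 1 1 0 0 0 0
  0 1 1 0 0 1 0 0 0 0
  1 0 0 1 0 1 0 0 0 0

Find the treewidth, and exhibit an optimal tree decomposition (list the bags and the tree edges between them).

The largest bag has 4 vertices, giving width 3; this decomposition certifies tw(G) ≤ 3. For the lower bound, the 4 vertices {1, 2, 5, 8} are pairwise adjacent, and any tree decomposition puts a clique entirely inside one bag — forcing width ≥ 3. Combining the bounds, tw(G) = 3.

Treewidth 3.
One optimal decomposition is:
Bags: B1 = {0, 3, 5, 7}  B2 = {2, 3, 5, 7}  B3 = {2, 3, 5, 6}  B4 = {0, 3, 5, 9}  B5 = {1, 2, 3, 5}  B6 = {1, 2, 5, 8}  B7 = {0, 3, 4, 7}
Tree: B1–B2, B2–B3, B1–B4, B3–B5, B5–B6, B1–B7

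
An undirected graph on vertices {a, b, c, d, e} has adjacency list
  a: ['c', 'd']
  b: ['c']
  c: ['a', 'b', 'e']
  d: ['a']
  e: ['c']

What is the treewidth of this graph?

A width-1 tree decomposition is:
Bags: B1 = {a, c}  B2 = {a, d}  B3 = {c, e}  B4 = {b, c}
Tree: B1–B2, B1–B3, B3–B4
The largest bag has 2 vertices, giving width 1; this decomposition certifies tw(G) ≤ 1. Any graph with an edge has treewidth ≥ 1, and G has the edge c–a. The upper and lower bounds meet at 1, so that is the treewidth.

1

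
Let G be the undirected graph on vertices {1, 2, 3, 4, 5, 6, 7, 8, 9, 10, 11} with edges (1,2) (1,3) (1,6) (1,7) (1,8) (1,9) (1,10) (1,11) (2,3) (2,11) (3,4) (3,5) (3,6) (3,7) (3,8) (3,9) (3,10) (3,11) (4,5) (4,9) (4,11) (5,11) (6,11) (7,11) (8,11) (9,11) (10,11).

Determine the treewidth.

3

A width-3 tree decomposition is:
Bags: B1 = {1, 3, 6, 11}  B2 = {1, 3, 10, 11}  B3 = {1, 3, 9, 11}  B4 = {1, 3, 7, 11}  B5 = {3, 4, 9, 11}  B6 = {1, 2, 3, 11}  B7 = {1, 3, 8, 11}  B8 = {3, 4, 5, 11}
Tree: B1–B2, B2–B3, B3–B4, B3–B5, B1–B6, B6–B7, B5–B8
Each bag holds 4 vertices, so the decomposition has width 3, which upper-bounds the treewidth. For the lower bound, the 4 vertices {1, 2, 3, 11} are pairwise adjacent, and any tree decomposition puts a clique entirely inside one bag — forcing width ≥ 3. Hence tw(G) = 3 exactly.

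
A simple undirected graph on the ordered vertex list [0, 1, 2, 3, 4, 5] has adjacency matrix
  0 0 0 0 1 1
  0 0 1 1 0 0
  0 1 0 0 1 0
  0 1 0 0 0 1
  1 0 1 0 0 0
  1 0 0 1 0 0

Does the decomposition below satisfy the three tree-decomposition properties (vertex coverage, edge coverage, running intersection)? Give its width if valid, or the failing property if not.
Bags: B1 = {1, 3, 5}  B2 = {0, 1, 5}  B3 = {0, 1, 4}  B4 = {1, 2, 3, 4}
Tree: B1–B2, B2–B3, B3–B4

A tree decomposition must satisfy three properties: every vertex lies in some bag; for every edge, both endpoints lie together in some bag; and for every vertex, the bags containing it form a connected subtree. Here bags containing vertex 3 are not connected in the tree, so the decomposition is invalid.

No — bags containing vertex 3 are not connected in the tree.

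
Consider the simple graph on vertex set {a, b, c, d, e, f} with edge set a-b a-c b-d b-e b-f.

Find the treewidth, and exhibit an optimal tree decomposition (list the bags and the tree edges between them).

Treewidth 1.
One such decomposition:
Bags: B1 = {a, b}  B2 = {b, e}  B3 = {b, f}  B4 = {b, d}  B5 = {a, c}
Tree: B1–B2, B1–B3, B3–B4, B1–B5

Each bag holds 2 vertices, so the decomposition has width 1, which upper-bounds the treewidth. G has an edge, so its treewidth is at least 1. Hence tw(G) = 1 exactly.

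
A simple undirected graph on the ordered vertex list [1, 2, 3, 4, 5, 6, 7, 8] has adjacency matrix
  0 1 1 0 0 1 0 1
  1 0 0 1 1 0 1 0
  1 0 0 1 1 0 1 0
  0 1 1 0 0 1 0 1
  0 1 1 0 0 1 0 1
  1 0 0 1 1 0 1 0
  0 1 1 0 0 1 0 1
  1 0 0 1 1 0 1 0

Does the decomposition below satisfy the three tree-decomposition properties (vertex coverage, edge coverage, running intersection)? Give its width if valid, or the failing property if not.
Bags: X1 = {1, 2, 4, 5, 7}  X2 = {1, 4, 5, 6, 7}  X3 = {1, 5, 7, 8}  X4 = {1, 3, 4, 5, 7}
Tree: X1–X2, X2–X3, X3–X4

A tree decomposition must satisfy three properties: every vertex lies in some bag; for every edge, both endpoints lie together in some bag; and for every vertex, the bags containing it form a connected subtree. Here edge (4,8) lies in no bag, so the decomposition is invalid.

No — edge (4,8) lies in no bag.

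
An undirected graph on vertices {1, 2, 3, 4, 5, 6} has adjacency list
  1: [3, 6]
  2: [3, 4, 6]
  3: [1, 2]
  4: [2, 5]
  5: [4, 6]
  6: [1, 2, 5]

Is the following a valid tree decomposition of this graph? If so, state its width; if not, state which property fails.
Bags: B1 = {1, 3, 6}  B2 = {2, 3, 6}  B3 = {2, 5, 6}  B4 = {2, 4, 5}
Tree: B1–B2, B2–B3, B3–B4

Yes; width 2.

Every vertex of G appears in some bag (union = {1, 2, 3, 4, 5, 6}); every edge is covered by a bag; and for each vertex v the set of bags containing v is connected in the bag tree. The decomposition is therefore valid. The largest bag has 3 vertices, so the width is 2.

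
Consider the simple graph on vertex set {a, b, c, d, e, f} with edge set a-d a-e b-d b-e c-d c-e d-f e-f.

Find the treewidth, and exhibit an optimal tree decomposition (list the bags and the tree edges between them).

Each bag holds 3 vertices, so the decomposition has width 2, which upper-bounds the treewidth. Since c–d–a–e–c is a cycle in G, G is not acyclic. Forests are exactly the graphs of treewidth ≤ 1, so tw(G) ≥ 2. The upper and lower bounds meet at 2, so that is the treewidth.

Treewidth 2.
Bags: B1 = {c, d, e}  B2 = {a, d, e}  B3 = {b, d, e}  B4 = {d, e, f}
Tree: B1–B2, B2–B3, B3–B4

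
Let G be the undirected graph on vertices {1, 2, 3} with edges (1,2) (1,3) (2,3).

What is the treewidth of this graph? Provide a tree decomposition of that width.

A single bag containing all 3 vertices is trivially a valid decomposition of width 2. On the other hand G contains the 3-clique {1, 2, 3}. A clique must lie in a single bag of any decomposition, so no decomposition can have width below 2. Hence tw(G) = 2 exactly.

Treewidth 2.
One optimal decomposition is:
Bags: B1 = {1, 2, 3}
Tree: (single bag)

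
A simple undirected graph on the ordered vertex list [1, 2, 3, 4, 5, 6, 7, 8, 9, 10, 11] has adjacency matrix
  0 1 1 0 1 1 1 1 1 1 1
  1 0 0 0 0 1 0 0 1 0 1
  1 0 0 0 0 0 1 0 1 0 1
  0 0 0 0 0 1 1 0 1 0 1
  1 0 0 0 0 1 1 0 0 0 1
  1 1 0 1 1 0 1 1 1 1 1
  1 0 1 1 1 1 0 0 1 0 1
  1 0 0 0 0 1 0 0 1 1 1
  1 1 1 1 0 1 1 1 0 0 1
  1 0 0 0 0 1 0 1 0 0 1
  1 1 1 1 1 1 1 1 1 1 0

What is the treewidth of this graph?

A width-4 tree decomposition is:
Bags: B1 = {1, 6, 7, 9, 11}  B2 = {1, 6, 8, 9, 11}  B3 = {1, 3, 7, 9, 11}  B4 = {1, 2, 6, 9, 11}  B5 = {1, 6, 8, 10, 11}  B6 = {4, 6, 7, 9, 11}  B7 = {1, 5, 6, 7, 11}
Tree: B1–B2, B1–B3, B2–B4, B2–B5, B1–B6, B1–B7
Each bag holds 5 vertices, so the decomposition has width 4, which upper-bounds the treewidth. For the lower bound, the 5 vertices {1, 3, 7, 9, 11} are pairwise adjacent, and any tree decomposition puts a clique entirely inside one bag — forcing width ≥ 4. Therefore the treewidth is 4.

4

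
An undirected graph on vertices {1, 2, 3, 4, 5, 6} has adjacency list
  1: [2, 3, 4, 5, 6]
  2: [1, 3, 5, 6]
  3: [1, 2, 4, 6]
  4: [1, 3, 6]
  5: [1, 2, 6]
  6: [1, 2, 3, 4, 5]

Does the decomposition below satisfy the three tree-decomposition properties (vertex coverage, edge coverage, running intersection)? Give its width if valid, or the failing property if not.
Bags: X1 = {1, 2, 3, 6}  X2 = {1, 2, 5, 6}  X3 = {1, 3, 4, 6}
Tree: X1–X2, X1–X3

Every vertex of G appears in some bag (union = {1, 2, 3, 4, 5, 6}); every edge is covered by a bag; and for each vertex v the set of bags containing v is connected in the bag tree. The decomposition is therefore valid. The largest bag has 4 vertices, so the width is 3.

Yes; width 3.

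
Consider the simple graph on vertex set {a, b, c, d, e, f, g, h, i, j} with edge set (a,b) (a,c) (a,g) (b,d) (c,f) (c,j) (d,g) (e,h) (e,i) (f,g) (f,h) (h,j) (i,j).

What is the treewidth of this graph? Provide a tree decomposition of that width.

Every bag has size at most 3, so the width is 3 − 1 = 2 and tw(G) ≤ 2. For the lower bound, G contains the cycle d–b–a–g–d, so G is not a forest; only forests have treewidth ≤ 1, hence tw(G) ≥ 2. Therefore the treewidth is 2.

Treewidth 2.
One such decomposition:
Bags: B1 = {b, d, g}  B2 = {a, b, g}  B3 = {a, f, g}  B4 = {a, c, f}  B5 = {c, f, h}  B6 = {c, h, j}  B7 = {e, h, j}  B8 = {e, i, j}
Tree: B1–B2, B2–B3, B3–B4, B4–B5, B5–B6, B6–B7, B7–B8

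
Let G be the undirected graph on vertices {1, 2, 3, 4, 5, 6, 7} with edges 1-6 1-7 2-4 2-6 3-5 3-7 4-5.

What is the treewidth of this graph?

A width-2 tree decomposition is:
Bags: B1 = {3, 4, 5}  B2 = {2, 3, 4}  B3 = {2, 3, 6}  B4 = {1, 3, 6}  B5 = {1, 3, 7}
Tree: B1–B2, B2–B3, B3–B4, B4–B5
Each bag holds 3 vertices, so the decomposition has width 2, which upper-bounds the treewidth. For the lower bound, G contains the cycle 3–5–4–2–6–1–7–3, so G is not a forest; only forests have treewidth ≤ 1, hence tw(G) ≥ 2. Hence tw(G) = 2 exactly.

2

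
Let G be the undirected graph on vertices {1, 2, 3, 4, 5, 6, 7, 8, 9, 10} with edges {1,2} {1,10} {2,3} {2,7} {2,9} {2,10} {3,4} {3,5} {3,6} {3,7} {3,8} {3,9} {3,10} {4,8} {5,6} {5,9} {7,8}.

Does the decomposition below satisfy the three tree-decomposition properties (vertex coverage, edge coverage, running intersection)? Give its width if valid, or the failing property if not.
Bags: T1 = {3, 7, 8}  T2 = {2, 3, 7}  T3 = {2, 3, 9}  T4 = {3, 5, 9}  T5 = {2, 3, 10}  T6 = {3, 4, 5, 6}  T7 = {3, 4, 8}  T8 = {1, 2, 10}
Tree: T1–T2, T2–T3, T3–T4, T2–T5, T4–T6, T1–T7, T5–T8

No — bags containing vertex 4 are not connected in the tree.

A tree decomposition must satisfy three properties: every vertex lies in some bag; for every edge, both endpoints lie together in some bag; and for every vertex, the bags containing it form a connected subtree. Here bags containing vertex 4 are not connected in the tree, so the decomposition is invalid.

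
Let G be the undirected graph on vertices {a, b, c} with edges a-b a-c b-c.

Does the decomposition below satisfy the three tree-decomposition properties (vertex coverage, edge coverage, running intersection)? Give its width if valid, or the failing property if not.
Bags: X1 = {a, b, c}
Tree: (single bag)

Yes; width 2.

Every vertex of G appears in some bag (union = {a, b, c}); every edge is covered by a bag; and for each vertex v the set of bags containing v is connected in the bag tree. The decomposition is therefore valid. The largest bag has 3 vertices, so the width is 2.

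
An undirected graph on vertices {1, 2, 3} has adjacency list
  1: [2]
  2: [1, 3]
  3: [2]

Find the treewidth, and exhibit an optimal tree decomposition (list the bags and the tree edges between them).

Treewidth 1.
One optimal decomposition is:
Bags: B1 = {1, 2}  B2 = {2, 3}
Tree: B1–B2

Each bag holds 2 vertices, so the decomposition has width 1, which upper-bounds the treewidth. G has an edge, so its treewidth is at least 1. The upper and lower bounds meet at 1, so that is the treewidth.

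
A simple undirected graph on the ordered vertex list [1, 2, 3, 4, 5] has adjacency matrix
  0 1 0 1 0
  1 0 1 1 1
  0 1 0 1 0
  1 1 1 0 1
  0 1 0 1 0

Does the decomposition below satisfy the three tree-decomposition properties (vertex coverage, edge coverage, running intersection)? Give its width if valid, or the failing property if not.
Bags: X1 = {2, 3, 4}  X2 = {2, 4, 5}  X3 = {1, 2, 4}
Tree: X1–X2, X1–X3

Checking the three conditions: (i) the bags cover all of {1, 2, 3, 4, 5}; (ii) for each edge, some bag contains both endpoints; (iii) the bags containing any fixed vertex form a subtree. All hold, so the decomposition is valid with width 3 − 1 = 2.

Yes; width 2.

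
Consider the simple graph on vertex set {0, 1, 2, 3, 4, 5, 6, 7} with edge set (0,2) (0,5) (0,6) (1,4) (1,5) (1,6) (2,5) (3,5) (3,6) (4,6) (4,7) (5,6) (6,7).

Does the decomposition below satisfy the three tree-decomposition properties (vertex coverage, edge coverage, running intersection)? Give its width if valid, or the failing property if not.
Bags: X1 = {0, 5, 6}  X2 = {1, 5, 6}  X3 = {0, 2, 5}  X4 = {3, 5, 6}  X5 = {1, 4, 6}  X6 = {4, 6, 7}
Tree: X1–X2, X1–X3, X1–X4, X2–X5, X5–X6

Yes; width 2.

Checking the three conditions: (i) the bags cover all of {0, 1, 2, 3, 4, 5, 6, 7}; (ii) for each edge, some bag contains both endpoints; (iii) the bags containing any fixed vertex form a subtree. All hold, so the decomposition is valid with width 3 − 1 = 2.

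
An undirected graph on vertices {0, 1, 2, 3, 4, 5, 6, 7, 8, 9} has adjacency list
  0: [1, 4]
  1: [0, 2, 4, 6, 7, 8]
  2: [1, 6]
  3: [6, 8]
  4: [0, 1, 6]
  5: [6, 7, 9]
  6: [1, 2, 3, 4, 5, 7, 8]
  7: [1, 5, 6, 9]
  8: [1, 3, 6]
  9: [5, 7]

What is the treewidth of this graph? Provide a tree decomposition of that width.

Every bag has size at most 3, so the width is 3 − 1 = 2 and tw(G) ≤ 2. For the lower bound, the 3 vertices {0, 1, 4} are pairwise adjacent, and any tree decomposition puts a clique entirely inside one bag — forcing width ≥ 2. The upper and lower bounds meet at 2, so that is the treewidth.

Treewidth 2.
One such decomposition:
Bags: B1 = {1, 6, 8}  B2 = {1, 4, 6}  B3 = {1, 2, 6}  B4 = {1, 6, 7}  B5 = {3, 6, 8}  B6 = {5, 6, 7}  B7 = {0, 1, 4}  B8 = {5, 7, 9}
Tree: B1–B2, B1–B3, B2–B4, B1–B5, B4–B6, B2–B7, B6–B8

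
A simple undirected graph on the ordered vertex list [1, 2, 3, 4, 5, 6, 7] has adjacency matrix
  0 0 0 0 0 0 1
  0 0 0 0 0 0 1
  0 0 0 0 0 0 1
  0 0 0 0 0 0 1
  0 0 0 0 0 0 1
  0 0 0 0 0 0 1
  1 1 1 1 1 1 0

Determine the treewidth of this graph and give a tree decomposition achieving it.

Treewidth 1.
One such decomposition:
Bags: B1 = {4, 7}  B2 = {5, 7}  B3 = {1, 7}  B4 = {6, 7}  B5 = {2, 7}  B6 = {3, 7}
Tree: B1–B2, B2–B3, B2–B4, B1–B5, B3–B6

Every bag has size at most 2, so the width is 2 − 1 = 1 and tw(G) ≤ 1. Any graph with an edge has treewidth ≥ 1, and G has the edge 7–4. Hence tw(G) = 1 exactly.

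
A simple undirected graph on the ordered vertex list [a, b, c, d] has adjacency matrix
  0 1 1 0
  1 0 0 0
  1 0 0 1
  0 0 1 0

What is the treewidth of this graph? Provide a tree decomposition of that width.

Treewidth 1.
One such decomposition:
Bags: B1 = {c, d}  B2 = {a, c}  B3 = {a, b}
Tree: B1–B2, B2–B3

Every bag has size at most 2, so the width is 2 − 1 = 1 and tw(G) ≤ 1. G has an edge, so its treewidth is at least 1. Hence tw(G) = 1 exactly.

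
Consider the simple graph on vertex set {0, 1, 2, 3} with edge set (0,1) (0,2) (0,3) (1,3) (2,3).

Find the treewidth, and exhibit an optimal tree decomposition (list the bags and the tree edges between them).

The largest bag has 3 vertices, giving width 2; this decomposition certifies tw(G) ≤ 2. Conversely, {0, 1, 3} is a clique of size 3, and the vertices of any clique must share a bag in every tree decomposition; so some bag has ≥ 3 vertices and tw(G) ≥ 2. The upper and lower bounds meet at 2, so that is the treewidth.

Treewidth 2.
One such decomposition:
Bags: B1 = {0, 1, 3}  B2 = {0, 2, 3}
Tree: B1–B2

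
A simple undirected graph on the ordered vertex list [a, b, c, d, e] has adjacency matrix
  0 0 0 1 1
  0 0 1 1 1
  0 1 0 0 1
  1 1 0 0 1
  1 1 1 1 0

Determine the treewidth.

2

A width-2 tree decomposition is:
Bags: B1 = {b, d, e}  B2 = {b, c, e}  B3 = {a, d, e}
Tree: B1–B2, B1–B3
Each bag holds 3 vertices, so the decomposition has width 2, which upper-bounds the treewidth. For the lower bound, the 3 vertices {a, d, e} are pairwise adjacent, and any tree decomposition puts a clique entirely inside one bag — forcing width ≥ 2. Therefore the treewidth is 2.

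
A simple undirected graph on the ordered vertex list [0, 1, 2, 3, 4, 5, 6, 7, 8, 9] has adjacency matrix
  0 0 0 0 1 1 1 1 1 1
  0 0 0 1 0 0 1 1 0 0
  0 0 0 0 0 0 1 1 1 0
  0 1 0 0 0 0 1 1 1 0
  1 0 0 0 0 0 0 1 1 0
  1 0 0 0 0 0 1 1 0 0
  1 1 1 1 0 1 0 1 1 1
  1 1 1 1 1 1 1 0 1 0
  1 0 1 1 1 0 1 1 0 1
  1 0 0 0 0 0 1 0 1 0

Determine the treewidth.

A width-3 tree decomposition is:
Bags: B1 = {2, 6, 7, 8}  B2 = {3, 6, 7, 8}  B3 = {0, 6, 7, 8}  B4 = {0, 4, 7, 8}  B5 = {0, 5, 6, 7}  B6 = {0, 6, 8, 9}  B7 = {1, 3, 6, 7}
Tree: B1–B2, B2–B3, B3–B4, B3–B5, B3–B6, B2–B7
The largest bag has 4 vertices, giving width 3; this decomposition certifies tw(G) ≤ 3. For the lower bound, the 4 vertices {0, 4, 7, 8} are pairwise adjacent, and any tree decomposition puts a clique entirely inside one bag — forcing width ≥ 3. The upper and lower bounds meet at 3, so that is the treewidth.

3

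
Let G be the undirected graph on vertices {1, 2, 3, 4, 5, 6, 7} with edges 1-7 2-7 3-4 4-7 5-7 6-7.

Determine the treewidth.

1

A width-1 tree decomposition is:
Bags: B1 = {4, 7}  B2 = {1, 7}  B3 = {6, 7}  B4 = {2, 7}  B5 = {5, 7}  B6 = {3, 4}
Tree: B1–B2, B1–B3, B2–B4, B2–B5, B1–B6
Every bag has size at most 2, so the width is 2 − 1 = 1 and tw(G) ≤ 1. G has an edge, so its treewidth is at least 1. Therefore the treewidth is 1.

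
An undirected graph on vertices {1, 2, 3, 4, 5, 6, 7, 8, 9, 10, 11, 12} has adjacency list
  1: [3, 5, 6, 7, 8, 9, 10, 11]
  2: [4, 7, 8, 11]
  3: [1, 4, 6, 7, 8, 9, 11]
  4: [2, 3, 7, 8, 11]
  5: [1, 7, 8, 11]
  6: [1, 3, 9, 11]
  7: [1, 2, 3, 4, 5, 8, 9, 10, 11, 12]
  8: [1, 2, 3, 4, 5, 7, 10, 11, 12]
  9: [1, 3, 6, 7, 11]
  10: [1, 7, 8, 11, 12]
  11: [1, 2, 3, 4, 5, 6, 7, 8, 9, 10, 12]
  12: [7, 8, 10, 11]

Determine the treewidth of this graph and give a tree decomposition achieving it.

Each bag holds 5 vertices, so the decomposition has width 4, which upper-bounds the treewidth. For the lower bound, the 5 vertices {1, 3, 6, 9, 11} are pairwise adjacent, and any tree decomposition puts a clique entirely inside one bag — forcing width ≥ 4. Therefore the treewidth is 4.

Treewidth 4.
Bags: B1 = {1, 7, 8, 10, 11}  B2 = {7, 8, 10, 11, 12}  B3 = {1, 3, 7, 8, 11}  B4 = {1, 3, 7, 9, 11}  B5 = {1, 3, 6, 9, 11}  B6 = {3, 4, 7, 8, 11}  B7 = {2, 4, 7, 8, 11}  B8 = {1, 5, 7, 8, 11}
Tree: B1–B2, B1–B3, B3–B4, B4–B5, B3–B6, B6–B7, B3–B8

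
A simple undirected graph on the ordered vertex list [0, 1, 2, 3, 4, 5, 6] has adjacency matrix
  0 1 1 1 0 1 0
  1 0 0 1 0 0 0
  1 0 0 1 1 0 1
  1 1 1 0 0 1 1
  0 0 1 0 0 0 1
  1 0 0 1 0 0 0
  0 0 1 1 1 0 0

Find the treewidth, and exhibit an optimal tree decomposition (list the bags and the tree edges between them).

Treewidth 2.
Bags: B1 = {0, 3, 5}  B2 = {0, 2, 3}  B3 = {0, 1, 3}  B4 = {2, 3, 6}  B5 = {2, 4, 6}
Tree: B1–B2, B2–B3, B2–B4, B4–B5

Each bag holds 3 vertices, so the decomposition has width 2, which upper-bounds the treewidth. On the other hand G contains the 3-clique {0, 1, 3}. A clique must lie in a single bag of any decomposition, so no decomposition can have width below 2. Combining the bounds, tw(G) = 2.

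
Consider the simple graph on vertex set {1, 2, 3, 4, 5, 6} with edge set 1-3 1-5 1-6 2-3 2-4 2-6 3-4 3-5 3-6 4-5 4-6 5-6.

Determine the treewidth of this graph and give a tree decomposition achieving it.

Each bag holds 4 vertices, so the decomposition has width 3, which upper-bounds the treewidth. On the other hand G contains the 4-clique {1, 3, 5, 6}. A clique must lie in a single bag of any decomposition, so no decomposition can have width below 3. The upper and lower bounds meet at 3, so that is the treewidth.

Treewidth 3.
One optimal decomposition is:
Bags: B1 = {2, 3, 4, 6}  B2 = {3, 4, 5, 6}  B3 = {1, 3, 5, 6}
Tree: B1–B2, B2–B3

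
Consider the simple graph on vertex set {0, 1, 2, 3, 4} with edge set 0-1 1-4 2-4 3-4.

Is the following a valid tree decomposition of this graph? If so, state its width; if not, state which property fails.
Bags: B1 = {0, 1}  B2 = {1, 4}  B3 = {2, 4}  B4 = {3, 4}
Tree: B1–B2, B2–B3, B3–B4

Vertex coverage: the bags together contain {0, 1, 2, 3, 4}, the full vertex set. Edge coverage: each edge of G has both endpoints in at least one bag. Running intersection: for every vertex, the bags containing it form a connected subtree. All three properties hold, so this is a valid tree decomposition of width max|bag| − 1 = 1, and hence tw(G) ≤ 1.

Yes; width 1.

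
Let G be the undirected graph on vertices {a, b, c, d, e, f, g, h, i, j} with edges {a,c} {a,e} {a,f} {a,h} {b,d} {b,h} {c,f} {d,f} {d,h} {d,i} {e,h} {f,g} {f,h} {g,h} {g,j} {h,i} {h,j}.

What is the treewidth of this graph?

2

A width-2 tree decomposition is:
Bags: B1 = {a, f, h}  B2 = {a, e, h}  B3 = {d, f, h}  B4 = {d, h, i}  B5 = {a, c, f}  B6 = {f, g, h}  B7 = {g, h, j}  B8 = {b, d, h}
Tree: B1–B2, B1–B3, B3–B4, B1–B5, B1–B6, B6–B7, B4–B8
Each bag holds 3 vertices, so the decomposition has width 2, which upper-bounds the treewidth. For the lower bound, the 3 vertices {d, f, h} are pairwise adjacent, and any tree decomposition puts a clique entirely inside one bag — forcing width ≥ 2. The upper and lower bounds meet at 2, so that is the treewidth.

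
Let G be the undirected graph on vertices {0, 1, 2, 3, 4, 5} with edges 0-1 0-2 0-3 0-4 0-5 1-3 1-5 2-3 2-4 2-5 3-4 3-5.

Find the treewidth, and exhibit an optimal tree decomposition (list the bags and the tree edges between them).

Treewidth 3.
One such decomposition:
Bags: B1 = {0, 2, 3, 5}  B2 = {0, 2, 3, 4}  B3 = {0, 1, 3, 5}
Tree: B1–B2, B1–B3

Every bag has size at most 4, so the width is 4 − 1 = 3 and tw(G) ≤ 3. For the lower bound, the 4 vertices {0, 1, 3, 5} are pairwise adjacent, and any tree decomposition puts a clique entirely inside one bag — forcing width ≥ 3. Therefore the treewidth is 3.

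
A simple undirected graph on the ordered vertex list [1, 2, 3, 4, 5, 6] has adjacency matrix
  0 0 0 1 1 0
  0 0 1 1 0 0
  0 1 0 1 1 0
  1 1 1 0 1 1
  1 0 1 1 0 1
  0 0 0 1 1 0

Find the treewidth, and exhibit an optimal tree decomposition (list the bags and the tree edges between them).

Treewidth 2.
One such decomposition:
Bags: B1 = {3, 4, 5}  B2 = {1, 4, 5}  B3 = {2, 3, 4}  B4 = {4, 5, 6}
Tree: B1–B2, B1–B3, B2–B4

The largest bag has 3 vertices, giving width 2; this decomposition certifies tw(G) ≤ 2. On the other hand G contains the 3-clique {2, 3, 4}. A clique must lie in a single bag of any decomposition, so no decomposition can have width below 2. Hence tw(G) = 2 exactly.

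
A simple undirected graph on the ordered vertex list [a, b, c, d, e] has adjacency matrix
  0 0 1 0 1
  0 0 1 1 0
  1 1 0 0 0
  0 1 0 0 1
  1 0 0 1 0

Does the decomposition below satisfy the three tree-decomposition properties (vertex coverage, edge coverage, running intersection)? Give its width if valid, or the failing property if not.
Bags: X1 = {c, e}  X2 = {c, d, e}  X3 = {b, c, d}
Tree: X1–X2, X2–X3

A tree decomposition must satisfy three properties: every vertex lies in some bag; for every edge, both endpoints lie together in some bag; and for every vertex, the bags containing it form a connected subtree. Here vertex a appears in no bag, so the decomposition is invalid.

No — vertex a appears in no bag.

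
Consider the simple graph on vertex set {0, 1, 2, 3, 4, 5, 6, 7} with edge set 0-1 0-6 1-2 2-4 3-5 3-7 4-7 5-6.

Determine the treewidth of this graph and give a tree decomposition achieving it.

Treewidth 2.
One such decomposition:
Bags: B1 = {1, 2, 4}  B2 = {0, 1, 4}  B3 = {0, 4, 6}  B4 = {4, 5, 6}  B5 = {3, 4, 5}  B6 = {3, 4, 7}
Tree: B1–B2, B2–B3, B3–B4, B4–B5, B5–B6

Every bag has size at most 3, so the width is 3 − 1 = 2 and tw(G) ≤ 2. Since 4–2–1–0–6–5–3–7–4 is a cycle in G, G is not acyclic. Forests are exactly the graphs of treewidth ≤ 1, so tw(G) ≥ 2. Combining the bounds, tw(G) = 2.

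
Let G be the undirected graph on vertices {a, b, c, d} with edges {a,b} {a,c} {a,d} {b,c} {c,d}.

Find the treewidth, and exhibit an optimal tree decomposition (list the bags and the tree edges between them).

Every bag has size at most 3, so the width is 3 − 1 = 2 and tw(G) ≤ 2. For the lower bound, the 3 vertices {a, c, d} are pairwise adjacent, and any tree decomposition puts a clique entirely inside one bag — forcing width ≥ 2. Hence tw(G) = 2 exactly.

Treewidth 2.
Bags: B1 = {a, b, c}  B2 = {a, c, d}
Tree: B1–B2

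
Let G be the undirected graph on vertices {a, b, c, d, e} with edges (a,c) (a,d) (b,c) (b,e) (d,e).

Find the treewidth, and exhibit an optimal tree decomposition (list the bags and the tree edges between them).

Treewidth 2.
Bags: B1 = {b, d, e}  B2 = {b, c, d}  B3 = {a, c, d}
Tree: B1–B2, B2–B3

The largest bag has 3 vertices, giving width 2; this decomposition certifies tw(G) ≤ 2. For the lower bound, G contains the cycle d–e–b–c–a–d, so G is not a forest; only forests have treewidth ≤ 1, hence tw(G) ≥ 2. Combining the bounds, tw(G) = 2.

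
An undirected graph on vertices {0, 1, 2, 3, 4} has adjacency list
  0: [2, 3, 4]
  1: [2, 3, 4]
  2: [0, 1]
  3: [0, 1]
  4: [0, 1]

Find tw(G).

A width-2 tree decomposition is:
Bags: B1 = {0, 1, 3}  B2 = {0, 1, 2}  B3 = {0, 1, 4}
Tree: B1–B2, B2–B3
Each bag holds 3 vertices, so the decomposition has width 2, which upper-bounds the treewidth. Since 3–0–2–1–3 is a cycle in G, G is not acyclic. Forests are exactly the graphs of treewidth ≤ 1, so tw(G) ≥ 2. Therefore the treewidth is 2.

2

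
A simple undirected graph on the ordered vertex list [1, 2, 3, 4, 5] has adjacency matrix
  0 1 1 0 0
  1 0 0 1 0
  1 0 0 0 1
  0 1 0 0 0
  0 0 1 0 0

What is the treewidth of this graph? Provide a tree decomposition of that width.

Treewidth 1.
Bags: B1 = {1, 3}  B2 = {1, 2}  B3 = {2, 4}  B4 = {3, 5}
Tree: B1–B2, B2–B3, B1–B4

Every bag has size at most 2, so the width is 2 − 1 = 1 and tw(G) ≤ 1. G has an edge, so its treewidth is at least 1. Therefore the treewidth is 1.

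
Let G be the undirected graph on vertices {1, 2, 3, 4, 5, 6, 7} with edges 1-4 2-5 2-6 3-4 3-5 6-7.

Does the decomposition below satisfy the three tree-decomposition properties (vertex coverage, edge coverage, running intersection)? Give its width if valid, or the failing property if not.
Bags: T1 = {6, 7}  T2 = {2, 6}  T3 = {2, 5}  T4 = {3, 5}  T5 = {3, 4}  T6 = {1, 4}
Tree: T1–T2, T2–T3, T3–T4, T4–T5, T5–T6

Checking the three conditions: (i) the bags cover all of {1, 2, 3, 4, 5, 6, 7}; (ii) for each edge, some bag contains both endpoints; (iii) the bags containing any fixed vertex form a subtree. All hold, so the decomposition is valid with width 2 − 1 = 1.

Yes; width 1.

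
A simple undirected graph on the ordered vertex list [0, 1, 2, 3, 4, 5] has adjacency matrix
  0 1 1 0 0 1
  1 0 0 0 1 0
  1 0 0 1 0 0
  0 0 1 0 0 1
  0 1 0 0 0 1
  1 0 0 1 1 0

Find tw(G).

2

A width-2 tree decomposition is:
Bags: B1 = {1, 4, 5}  B2 = {0, 1, 5}  B3 = {0, 3, 5}  B4 = {0, 2, 3}
Tree: B1–B2, B2–B3, B3–B4
Every bag has size at most 3, so the width is 3 − 1 = 2 and tw(G) ≤ 2. Since 4–1–0–5–4 is a cycle in G, G is not acyclic. Forests are exactly the graphs of treewidth ≤ 1, so tw(G) ≥ 2. Hence tw(G) = 2 exactly.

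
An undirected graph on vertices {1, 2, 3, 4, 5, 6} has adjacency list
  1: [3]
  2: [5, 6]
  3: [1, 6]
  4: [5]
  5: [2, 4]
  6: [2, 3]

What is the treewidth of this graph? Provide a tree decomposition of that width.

Treewidth 1.
Bags: B1 = {1, 3}  B2 = {3, 6}  B3 = {2, 6}  B4 = {2, 5}  B5 = {4, 5}
Tree: B1–B2, B2–B3, B3–B4, B4–B5

Each bag holds 2 vertices, so the decomposition has width 1, which upper-bounds the treewidth. Any graph with an edge has treewidth ≥ 1, and G has the edge 1–3. Combining the bounds, tw(G) = 1.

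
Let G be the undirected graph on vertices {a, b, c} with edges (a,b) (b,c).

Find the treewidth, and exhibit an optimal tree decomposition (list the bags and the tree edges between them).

Treewidth 1.
One such decomposition:
Bags: B1 = {b, c}  B2 = {a, b}
Tree: B1–B2

Each bag holds 2 vertices, so the decomposition has width 1, which upper-bounds the treewidth. Since G has at least one edge (e.g. c–b), it is not an edgeless graph, so tw(G) ≥ 1. The upper and lower bounds meet at 1, so that is the treewidth.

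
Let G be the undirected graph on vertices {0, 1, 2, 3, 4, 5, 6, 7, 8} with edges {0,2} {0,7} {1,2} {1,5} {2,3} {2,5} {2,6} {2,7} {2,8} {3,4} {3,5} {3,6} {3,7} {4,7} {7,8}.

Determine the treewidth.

2

A width-2 tree decomposition is:
Bags: B1 = {2, 3, 7}  B2 = {2, 3, 5}  B3 = {0, 2, 7}  B4 = {3, 4, 7}  B5 = {2, 7, 8}  B6 = {2, 3, 6}  B7 = {1, 2, 5}
Tree: B1–B2, B1–B3, B1–B4, B1–B5, B1–B6, B2–B7
The largest bag has 3 vertices, giving width 2; this decomposition certifies tw(G) ≤ 2. For the lower bound, the 3 vertices {0, 2, 7} are pairwise adjacent, and any tree decomposition puts a clique entirely inside one bag — forcing width ≥ 2. Combining the bounds, tw(G) = 2.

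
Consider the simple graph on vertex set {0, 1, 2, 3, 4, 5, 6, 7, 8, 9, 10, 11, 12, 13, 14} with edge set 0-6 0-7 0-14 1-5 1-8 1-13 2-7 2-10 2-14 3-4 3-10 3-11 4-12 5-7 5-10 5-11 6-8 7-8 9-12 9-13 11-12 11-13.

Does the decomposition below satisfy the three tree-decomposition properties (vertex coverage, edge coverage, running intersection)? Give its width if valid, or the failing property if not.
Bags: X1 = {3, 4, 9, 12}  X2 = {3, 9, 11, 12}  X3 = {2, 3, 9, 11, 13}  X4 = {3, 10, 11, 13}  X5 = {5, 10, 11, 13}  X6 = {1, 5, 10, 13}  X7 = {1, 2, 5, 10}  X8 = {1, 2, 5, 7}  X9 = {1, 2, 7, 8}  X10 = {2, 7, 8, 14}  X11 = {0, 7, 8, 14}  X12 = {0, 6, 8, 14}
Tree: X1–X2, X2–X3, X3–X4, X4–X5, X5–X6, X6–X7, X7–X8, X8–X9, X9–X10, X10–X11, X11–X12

A tree decomposition must satisfy three properties: every vertex lies in some bag; for every edge, both endpoints lie together in some bag; and for every vertex, the bags containing it form a connected subtree. Here bags containing vertex 2 are not connected in the tree, so the decomposition is invalid.

No — bags containing vertex 2 are not connected in the tree.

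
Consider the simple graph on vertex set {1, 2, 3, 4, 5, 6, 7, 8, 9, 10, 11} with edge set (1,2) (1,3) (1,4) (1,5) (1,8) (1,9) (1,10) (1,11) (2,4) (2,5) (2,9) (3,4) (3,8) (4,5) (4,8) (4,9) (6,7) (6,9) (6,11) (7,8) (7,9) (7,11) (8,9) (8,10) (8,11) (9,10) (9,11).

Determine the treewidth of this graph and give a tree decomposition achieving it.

Every bag has size at most 4, so the width is 4 − 1 = 3 and tw(G) ≤ 3. On the other hand G contains the 4-clique {1, 8, 9, 10}. A clique must lie in a single bag of any decomposition, so no decomposition can have width below 3. The upper and lower bounds meet at 3, so that is the treewidth.

Treewidth 3.
One such decomposition:
Bags: B1 = {1, 8, 9, 10}  B2 = {1, 8, 9, 11}  B3 = {7, 8, 9, 11}  B4 = {1, 4, 8, 9}  B5 = {1, 3, 4, 8}  B6 = {6, 7, 9, 11}  B7 = {1, 2, 4, 9}  B8 = {1, 2, 4, 5}
Tree: B1–B2, B2–B3, B2–B4, B4–B5, B3–B6, B4–B7, B7–B8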